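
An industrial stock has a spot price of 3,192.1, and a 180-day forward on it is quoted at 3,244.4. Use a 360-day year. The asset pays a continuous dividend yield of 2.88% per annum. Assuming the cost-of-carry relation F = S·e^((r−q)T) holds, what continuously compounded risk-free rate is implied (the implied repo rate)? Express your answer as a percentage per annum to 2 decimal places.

From F = S·e^((r−q)T): (r − q) = ln(F/S)/T
ln(3244.4/3192.1) = ln(1.016384) = 0.016251
(r − q) = 0.016251 / (180/360) = 0.032502
r = ln(F/S)/T + q = 0.032502 + 0.0288 = 0.061302
r = 6.13%

6.13%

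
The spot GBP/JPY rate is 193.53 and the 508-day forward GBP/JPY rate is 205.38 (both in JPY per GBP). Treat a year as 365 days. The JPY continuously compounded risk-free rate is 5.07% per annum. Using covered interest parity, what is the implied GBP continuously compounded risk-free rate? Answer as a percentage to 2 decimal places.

0.80%

F = S·e^((r_JPY − r_GBP)T) ⇒ r_GBP = r_JPY − ln(F/S)/T
ln(205.38/193.53) = 0.059429; /(508/365) = 0.042700
r_GBP = 0.0507 − 0.042700 = 0.008000
r_GBP = 0.80%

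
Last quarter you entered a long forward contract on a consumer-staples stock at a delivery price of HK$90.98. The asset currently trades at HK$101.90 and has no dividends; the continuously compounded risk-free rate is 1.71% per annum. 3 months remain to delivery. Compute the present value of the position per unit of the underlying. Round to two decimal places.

HK$11.31

Current fair forward for the remaining 3 months: F = S·e^(r·T), r = 0.0171
F = 101.90 · e^(0.0171 × 3/12) = 101.90 × 1.004284 = 102.3365
Value of long forward = (F − K)·e^(−rT) = (102.3365 − 90.98) · e^(−0.0171·3/12)
= 11.3565 × 0.995734 = 11.31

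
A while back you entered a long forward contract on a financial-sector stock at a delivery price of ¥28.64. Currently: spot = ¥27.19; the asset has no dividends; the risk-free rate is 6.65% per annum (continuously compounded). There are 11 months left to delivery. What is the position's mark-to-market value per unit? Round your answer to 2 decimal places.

¥0.24

Current fair forward for the remaining 11 months: F = S·e^(r·T), r = 0.0665
F = 27.19 · e^(0.0665 × 11/12) = 27.19 × 1.062855 = 28.8990
Value of long forward = (F − K)·e^(−rT) = (28.8990 − 28.64) · e^(−0.0665·11/12)
= 0.2590 × 0.940862 = 0.24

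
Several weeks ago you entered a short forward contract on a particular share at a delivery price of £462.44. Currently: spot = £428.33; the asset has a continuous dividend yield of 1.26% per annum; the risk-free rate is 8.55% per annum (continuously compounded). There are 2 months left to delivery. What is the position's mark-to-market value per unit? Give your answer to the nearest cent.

£28.47

Current fair forward for the remaining 2 months: F = S·e^((r − q)·T), (r − q) = 0.0855 − 0.0126 = 0.0729
F = 428.33 · e^(0.0729 × 2/12) = 428.33 × 1.012224 = 433.5659
Value of long forward = (F − K)·e^(−rT) = (433.5659 − 462.44) · e^(−0.0855·2/12)
= -28.8741 × 0.985851 = -28.47
Short position value = −(long value) = £28.47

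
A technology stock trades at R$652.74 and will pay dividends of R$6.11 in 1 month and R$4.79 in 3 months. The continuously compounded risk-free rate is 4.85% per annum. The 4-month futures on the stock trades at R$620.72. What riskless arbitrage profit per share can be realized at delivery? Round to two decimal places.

R$31.66 per share

PV(dividends) I = 6.11·e^(−0.0485·1/12) + 4.79·e^(−0.0485·3/12) = 10.8176
Fair futures F* = (S − I)·e^(rT) = (652.74 − 10.8176)·e^0.016167 = 641.9224 × 1.016298 = 652.3845
Market R$620.72 < fair 652.3845: forward underpriced → reverse cash-and-carry (short the stock, invest proceeds at r, pay the dividends, go long the forward).
Profit at T = |F_mkt − F*| = |620.72 − 652.3845| = R$31.66 per share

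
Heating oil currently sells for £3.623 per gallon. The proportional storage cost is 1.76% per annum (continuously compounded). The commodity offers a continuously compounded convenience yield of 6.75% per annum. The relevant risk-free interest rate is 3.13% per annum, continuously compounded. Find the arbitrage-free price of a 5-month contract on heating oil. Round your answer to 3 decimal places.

£3.595 per gallon

Net carry = r + u − y = 0.0313 + 0.0176 − 0.0675 = -0.0186
F = S·e^((r+u−y)T) = 3.623 · e^(-0.0186 × 5/12) = 3.623 · e^-0.007750
= 3.623 × 0.992280 = £3.595 per gallon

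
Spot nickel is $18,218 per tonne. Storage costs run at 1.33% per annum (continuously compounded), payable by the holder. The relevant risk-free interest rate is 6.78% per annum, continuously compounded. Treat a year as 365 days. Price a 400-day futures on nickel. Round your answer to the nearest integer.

$19,911 per tonne

Net carry = r + u − y = 0.0678 + 0.0133 − 0.0000 = 0.0811
F = S·e^((r+u−y)T) = 18218 · e^(0.0811 × 400/365) = 18218 · e^0.088877
= 18218 × 1.092946 = $19,911 per tonne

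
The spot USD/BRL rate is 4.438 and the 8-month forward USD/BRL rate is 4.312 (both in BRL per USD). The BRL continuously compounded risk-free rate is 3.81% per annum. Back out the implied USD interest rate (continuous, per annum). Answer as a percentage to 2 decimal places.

8.13%

F = S·e^((r_BRL − r_USD)T) ⇒ r_USD = r_BRL − ln(F/S)/T
ln(4.312/4.438) = -0.028802; /(8/12) = -0.043203
r_USD = 0.0381 + 0.043203 = 0.081303
r_USD = 8.13%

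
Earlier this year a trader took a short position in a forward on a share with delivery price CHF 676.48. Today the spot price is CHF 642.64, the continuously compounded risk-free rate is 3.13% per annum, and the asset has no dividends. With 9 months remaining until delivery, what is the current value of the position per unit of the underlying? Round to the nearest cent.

CHF 18.14

Current fair forward for the remaining 9 months: F = S·e^(r·T), r = 0.0313
F = 642.64 · e^(0.0313 × 9/12) = 642.64 × 1.023753 = 657.9046
Value of long forward = (F − K)·e^(−rT) = (657.9046 − 676.48) · e^(−0.0313·9/12)
= -18.5754 × 0.976798 = -18.14
Short position value = −(long value) = CHF 18.14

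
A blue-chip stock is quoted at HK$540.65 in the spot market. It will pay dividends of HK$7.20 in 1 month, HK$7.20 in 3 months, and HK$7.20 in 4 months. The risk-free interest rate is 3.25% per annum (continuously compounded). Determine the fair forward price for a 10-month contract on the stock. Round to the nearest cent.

HK$533.46

PV(dividends) I = 7.20·e^(−0.0325·1/12) + 7.20·e^(−0.0325·3/12) + 7.20·e^(−0.0325·4/12)
I = 7.1805 + 7.1417 + 7.1224 = 21.4446
F = (S − I)·e^(rT) = (540.65 − 21.4446) · e^(0.0325·10/12)
= 519.2054 · e^0.027083 = 519.2054 × 1.027453 = HK$533.46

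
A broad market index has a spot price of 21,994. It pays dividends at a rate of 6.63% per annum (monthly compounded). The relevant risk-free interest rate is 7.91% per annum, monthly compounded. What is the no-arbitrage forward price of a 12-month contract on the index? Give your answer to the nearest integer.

22,276

F = S · (1+r/12)^(12T) / (1+q/12)^(12T)
= 21994 × 1.082032 / 1.068352 = 21994 × 1.012805
F = 22,276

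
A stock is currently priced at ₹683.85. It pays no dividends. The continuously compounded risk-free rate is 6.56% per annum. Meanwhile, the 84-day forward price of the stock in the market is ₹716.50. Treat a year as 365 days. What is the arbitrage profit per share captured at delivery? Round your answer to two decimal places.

Fair forward: F* = S·e^(carry·T), with carry = r = 0.0656
F* = 683.85 · e^(0.0656 × 84/365) = 683.85 · e^0.015097 = 683.85 × 1.015212 = ₹694.2527
Market ₹716.50 > fair ₹694.2527: forward overpriced → cash-and-carry (buy spot, short the forward).
At maturity, profit = |F_mkt − F*| = |716.50 − 694.2527| = ₹22.25 per share

₹22.25 per share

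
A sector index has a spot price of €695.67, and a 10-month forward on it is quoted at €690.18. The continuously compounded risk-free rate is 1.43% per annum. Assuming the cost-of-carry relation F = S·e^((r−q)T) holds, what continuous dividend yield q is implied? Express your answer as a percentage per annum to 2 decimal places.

2.38%

From F = S·e^((r−q)T): (r − q) = ln(F/S)/T
ln(690.18/695.67) = ln(0.992108) = -0.007923
(r − q) = -0.007923 / (10/12) = -0.009508
q = r − ln(F/S)/T = 0.0143 + 0.009508 = 0.023808
q = 2.38%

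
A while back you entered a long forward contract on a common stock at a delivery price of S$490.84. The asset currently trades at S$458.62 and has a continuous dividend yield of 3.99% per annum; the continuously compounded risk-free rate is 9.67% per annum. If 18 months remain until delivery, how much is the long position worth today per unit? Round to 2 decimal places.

Current fair forward for the remaining 18 months: F = S·e^((r − q)·T), (r − q) = 0.0967 − 0.0399 = 0.0568
F = 458.62 · e^(0.0568 × 18/12) = 458.62 × 1.088935 = 499.4074
Value of long forward = (F − K)·e^(−rT) = (499.4074 − 490.84) · e^(−0.0967·18/12)
= 8.5674 × 0.864979 = 7.41

S$7.41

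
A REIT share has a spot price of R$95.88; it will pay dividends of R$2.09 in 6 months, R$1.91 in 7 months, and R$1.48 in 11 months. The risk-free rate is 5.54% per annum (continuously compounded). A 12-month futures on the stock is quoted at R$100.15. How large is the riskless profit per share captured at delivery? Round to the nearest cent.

PV(dividends) I = 2.09·e^(−0.0554·6/12) + 1.91·e^(−0.0554·7/12) + 1.48·e^(−0.0554·11/12) = 5.2889
Fair futures F* = (S − I)·e^(rT) = (95.88 − 5.2889)·e^0.055400 = 90.5911 × 1.056963 = 95.7514
Market R$100.15 > fair 95.7514: forward overpriced → cash-and-carry (borrow at r, buy the stock and collect the dividends, short the forward).
Profit at T = |F_mkt − F*| = |100.15 − 95.7514| = R$4.40 per share

R$4.40 per share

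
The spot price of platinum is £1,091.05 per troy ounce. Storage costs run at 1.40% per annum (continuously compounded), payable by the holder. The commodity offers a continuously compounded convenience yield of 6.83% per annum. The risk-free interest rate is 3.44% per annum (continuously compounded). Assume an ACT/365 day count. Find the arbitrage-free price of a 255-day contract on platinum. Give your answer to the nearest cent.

£1,075.99 per troy ounce

Net carry = r + u − y = 0.0344 + 0.0140 − 0.0683 = -0.0199
F = S·e^((r+u−y)T) = 1091.05 · e^(-0.0199 × 255/365) = 1091.05 · e^-0.01390274
= 1091.05 × 0.98619346 = £1,075.99 per troy ounce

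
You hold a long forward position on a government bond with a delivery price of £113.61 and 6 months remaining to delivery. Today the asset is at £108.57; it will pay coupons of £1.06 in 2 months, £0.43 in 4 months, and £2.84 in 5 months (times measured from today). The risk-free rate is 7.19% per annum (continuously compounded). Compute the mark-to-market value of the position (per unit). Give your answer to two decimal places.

-£5.25

PV(remaining coupons) I = 1.06·e^(−0.0719·2/12) + 0.43·e^(−0.0719·4/12) + 2.84·e^(−0.0719·5/12) = 4.2234
Current forward F = (S − I)·e^(rT) = (108.57 − 4.2234)·e^(0.0719·6/12) = 104.3466 × 1.036604 = 108.1661
Value (long) = (F − K)·e^(−rT) = (108.1661 − 113.61) × 0.964689 = -5.2517
Value = -£5.25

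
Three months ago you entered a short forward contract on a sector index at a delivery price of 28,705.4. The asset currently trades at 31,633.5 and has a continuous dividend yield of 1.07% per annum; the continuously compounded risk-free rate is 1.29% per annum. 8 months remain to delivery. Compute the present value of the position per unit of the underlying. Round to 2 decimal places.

-2949.06

Current fair forward for the remaining 8 months: F = S·e^((r − q)·T), (r − q) = 0.0129 − 0.0107 = 0.0022
F = 31633.5 · e^(0.0022 × 8/12) = 31633.5 × 1.00146774 = 31679.9298
Value of long forward = (F − K)·e^(−rT) = (31679.9298 − 28705.4) · e^(−0.0129·8/12)
= 2974.5298 × 0.99143687 = 2949.06
Short position value = −(long value) = -2949.06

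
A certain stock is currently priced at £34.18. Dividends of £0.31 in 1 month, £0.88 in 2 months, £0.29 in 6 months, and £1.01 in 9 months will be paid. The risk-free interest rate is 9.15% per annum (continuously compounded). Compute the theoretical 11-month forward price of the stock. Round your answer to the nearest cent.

£34.57

PV(dividends) I = 0.31·e^(−0.0915·1/12) + 0.88·e^(−0.0915·2/12) + 0.29·e^(−0.0915·6/12) + 1.01·e^(−0.0915·9/12)
I = 0.3076 + 0.8667 + 0.2770 + 0.9430 = 2.3943
F = (S − I)·e^(rT) = (34.18 − 2.3943) · e^(0.0915·11/12)
= 31.7857 · e^0.083875 = 31.7857 × 1.087493 = £34.57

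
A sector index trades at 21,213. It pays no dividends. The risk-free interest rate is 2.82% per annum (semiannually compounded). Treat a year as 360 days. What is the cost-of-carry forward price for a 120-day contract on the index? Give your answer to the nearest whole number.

21,412

F = S · (1+r/2)^(2T)
= 21213 × 1.009378
F = 21,412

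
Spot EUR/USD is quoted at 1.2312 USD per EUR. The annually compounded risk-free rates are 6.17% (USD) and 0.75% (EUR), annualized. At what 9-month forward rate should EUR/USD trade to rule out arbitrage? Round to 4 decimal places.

1.2805

By covered interest parity, F = S · (1+r_USD)^T / (1+r_EUR)^T
= 1.2312 × 1.045927 / 1.005620 = 1.2312 × 1.040082
F = 1.2805 USD per EUR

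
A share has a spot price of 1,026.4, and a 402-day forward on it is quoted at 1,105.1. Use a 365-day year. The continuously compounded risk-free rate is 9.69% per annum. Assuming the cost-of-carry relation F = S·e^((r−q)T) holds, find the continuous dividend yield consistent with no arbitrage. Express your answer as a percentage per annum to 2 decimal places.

From F = S·e^((r−q)T): (r − q) = ln(F/S)/T
ln(1105.1/1026.4) = ln(1.076676) = 0.073879
(r − q) = 0.073879 / (402/365) = 0.067079
q = r − ln(F/S)/T = 0.0969 − 0.067079 = 0.029821
q = 2.98%

2.98%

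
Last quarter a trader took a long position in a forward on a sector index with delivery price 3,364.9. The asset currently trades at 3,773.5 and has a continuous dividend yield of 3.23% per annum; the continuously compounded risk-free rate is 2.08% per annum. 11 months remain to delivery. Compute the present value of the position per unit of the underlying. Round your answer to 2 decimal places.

362.06

Current fair forward for the remaining 11 months: F = S·e^((r − q)·T), (r − q) = 0.0208 − 0.0323 = -0.0115
F = 3773.5 · e^(-0.0115 × 11/12) = 3773.5 × 0.98951370 = 3733.9299
Value of long forward = (F − K)·e^(−rT) = (3733.9299 − 3364.9) · e^(−0.0208·11/12)
= 369.0299 × 0.98111395 = 362.06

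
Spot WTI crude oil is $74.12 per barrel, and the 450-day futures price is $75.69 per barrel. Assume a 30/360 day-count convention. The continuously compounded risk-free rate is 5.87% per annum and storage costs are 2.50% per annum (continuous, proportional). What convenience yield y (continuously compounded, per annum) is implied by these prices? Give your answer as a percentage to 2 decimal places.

F = S·e^((r+u−y)T) ⇒ (r+u−y) = ln(F/S)/T
ln(75.69/74.12) = 0.020961; /T ⇒ 0.016769
y = r + u − ln(F/S)/T = 0.0587 + 0.0250 − 0.016769 = 0.066931
y = 6.69%

6.69%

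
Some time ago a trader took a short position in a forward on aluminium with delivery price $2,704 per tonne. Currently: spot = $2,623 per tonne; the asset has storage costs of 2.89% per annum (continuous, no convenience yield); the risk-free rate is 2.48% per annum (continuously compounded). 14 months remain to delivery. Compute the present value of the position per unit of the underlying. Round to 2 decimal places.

Current fair forward for the remaining 14 months: F = S·e^((r + u)·T), (r + u) = 0.0248 + 0.0289 = 0.0537
F = 2623 · e^(0.0537 × 14/12) = 2623 × 1.06465415 = 2792.5878
Value of long forward = (F − K)·e^(−rT) = (2792.5878 − 2704) · e^(−0.0248·14/12)
= 88.5878 × 0.97148123 = 86.06
Short position value = −(long value) = -$86.06

-$86.06 per tonne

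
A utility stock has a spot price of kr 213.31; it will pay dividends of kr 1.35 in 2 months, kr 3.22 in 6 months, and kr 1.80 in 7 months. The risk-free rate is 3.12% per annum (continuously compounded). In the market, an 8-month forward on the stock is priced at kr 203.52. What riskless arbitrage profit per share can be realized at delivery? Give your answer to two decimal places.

PV(dividends) I = 1.35·e^(−0.0312·2/12) + 3.22·e^(−0.0312·6/12) + 1.80·e^(−0.0312·7/12) = 6.2807
Fair forward F* = (S − I)·e^(rT) = (213.31 − 6.2807)·e^0.020800 = 207.0293 × 1.021018 = 211.3806
Market kr 203.52 < fair 211.3806: forward underpriced → reverse cash-and-carry (short the stock, invest proceeds at r, pay the dividends, go long the forward).
Profit at T = |F_mkt − F*| = |203.52 − 211.3806| = kr 7.86 per share

kr 7.86 per share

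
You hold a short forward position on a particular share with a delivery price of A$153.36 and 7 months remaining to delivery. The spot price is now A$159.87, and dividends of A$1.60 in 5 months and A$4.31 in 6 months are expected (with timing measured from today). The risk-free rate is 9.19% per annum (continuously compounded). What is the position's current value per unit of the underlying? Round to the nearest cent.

PV(remaining dividends) I = 1.60·e^(−0.0919·5/12) + 4.31·e^(−0.0919·6/12) = 5.6563
Current forward F = (S − I)·e^(rT) = (159.87 − 5.6563)·e^(0.0919·7/12) = 154.2137 × 1.055071 = 162.7064
Value (long) = (F − K)·e^(−rT) = (162.7064 − 153.36) × 0.947803 = 8.8585
Short position value = −(long value) = -A$8.86

-A$8.86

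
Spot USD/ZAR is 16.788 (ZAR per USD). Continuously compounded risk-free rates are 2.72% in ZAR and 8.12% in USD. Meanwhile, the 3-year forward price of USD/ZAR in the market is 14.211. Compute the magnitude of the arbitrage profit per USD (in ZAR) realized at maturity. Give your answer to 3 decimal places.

0.066 per USD (in ZAR)

Fair forward: F* = S·e^(carry·T), with carry = (r_ZAR − r_USD) = 0.0272 − 0.0812 = -0.0540
F* = 16.788 · e^(-0.0540 × 3) = 16.788 · e^-0.162000 = 16.788 × 0.850441 = 14.2772
Market 14.211 < fair 14.2772: forward underpriced → reverse cash-and-carry (short spot, go long the forward).
At maturity, profit = |F_mkt − F*| = |14.211 − 14.2772| = 0.066 per USD (in ZAR)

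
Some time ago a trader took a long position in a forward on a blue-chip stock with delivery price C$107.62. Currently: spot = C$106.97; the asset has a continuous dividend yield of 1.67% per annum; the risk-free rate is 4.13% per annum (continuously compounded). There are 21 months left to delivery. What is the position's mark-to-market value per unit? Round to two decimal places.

Current fair forward for the remaining 21 months: F = S·e^((r − q)·T), (r − q) = 0.0413 − 0.0167 = 0.0246
F = 106.97 · e^(0.0246 × 21/12) = 106.97 × 1.043990 = 111.6756
Value of long forward = (F − K)·e^(−rT) = (111.6756 − 107.62) · e^(−0.0413·21/12)
= 4.0556 × 0.930275 = 3.77

C$3.77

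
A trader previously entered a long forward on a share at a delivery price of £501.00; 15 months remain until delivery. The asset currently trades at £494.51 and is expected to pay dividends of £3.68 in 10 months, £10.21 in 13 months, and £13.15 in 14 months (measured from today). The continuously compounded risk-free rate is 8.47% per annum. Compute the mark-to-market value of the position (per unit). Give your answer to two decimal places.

£19.19

PV(remaining dividends) I = 3.68·e^(−0.0847·10/12) + 10.21·e^(−0.0847·13/12) + 13.15·e^(−0.0847·14/12) = 24.6568
Current forward F = (S − I)·e^(rT) = (494.51 − 24.6568)·e^(0.0847·15/12) = 469.8532 × 1.111683 = 522.3278
Value (long) = (F − K)·e^(−rT) = (522.3278 − 501.00) × 0.899537 = 19.1851
Value = £19.19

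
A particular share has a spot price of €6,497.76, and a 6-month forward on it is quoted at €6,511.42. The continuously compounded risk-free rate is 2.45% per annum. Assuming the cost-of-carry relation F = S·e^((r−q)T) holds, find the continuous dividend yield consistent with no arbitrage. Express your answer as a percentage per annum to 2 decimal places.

From F = S·e^((r−q)T): (r − q) = ln(F/S)/T
ln(6511.42/6497.76) = ln(1.002102) = 0.002100
(r − q) = 0.002100 / (6/12) = 0.004200
q = r − ln(F/S)/T = 0.0245 − 0.004200 = 0.020300
q = 2.03%

2.03%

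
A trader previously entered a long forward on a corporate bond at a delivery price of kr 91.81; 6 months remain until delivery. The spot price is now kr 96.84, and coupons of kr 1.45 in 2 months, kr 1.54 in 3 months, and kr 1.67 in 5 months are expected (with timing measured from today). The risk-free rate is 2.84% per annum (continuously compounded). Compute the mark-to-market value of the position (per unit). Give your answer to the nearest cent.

kr 1.70

PV(remaining coupons) I = 1.45·e^(−0.0284·2/12) + 1.54·e^(−0.0284·3/12) + 1.67·e^(−0.0284·5/12) = 4.6226
Current forward F = (S − I)·e^(rT) = (96.84 − 4.6226)·e^(0.0284·6/12) = 92.2174 × 1.014301 = 93.5362
Value (long) = (F − K)·e^(−rT) = (93.5362 − 91.81) × 0.985900 = 1.7019
Value = kr 1.70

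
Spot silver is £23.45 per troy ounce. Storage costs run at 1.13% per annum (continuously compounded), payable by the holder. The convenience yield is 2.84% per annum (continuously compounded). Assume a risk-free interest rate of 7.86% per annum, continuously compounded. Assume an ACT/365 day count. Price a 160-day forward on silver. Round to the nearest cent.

Net carry = r + u − y = 0.0786 + 0.0113 − 0.0284 = 0.0615
F = S·e^((r+u−y)T) = 23.45 · e^(0.0615 × 160/365) = 23.45 · e^0.026959
= 23.45 × 1.027326 = £24.09 per troy ounce

£24.09 per troy ounce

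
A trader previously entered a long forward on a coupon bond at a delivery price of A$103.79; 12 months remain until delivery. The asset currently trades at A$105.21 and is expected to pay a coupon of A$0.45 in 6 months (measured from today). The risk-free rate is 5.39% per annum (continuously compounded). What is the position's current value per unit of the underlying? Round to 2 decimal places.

PV(remaining coupons) I = 0.45·e^(−0.0539·6/12) = 0.4380
Current forward F = (S − I)·e^(rT) = (105.21 − 0.4380)·e^(0.0539·12/12) = 104.7720 × 1.055379 = 110.5742
Value (long) = (F − K)·e^(−rT) = (110.5742 − 103.79) × 0.947527 = 6.4282
Value = A$6.43

A$6.43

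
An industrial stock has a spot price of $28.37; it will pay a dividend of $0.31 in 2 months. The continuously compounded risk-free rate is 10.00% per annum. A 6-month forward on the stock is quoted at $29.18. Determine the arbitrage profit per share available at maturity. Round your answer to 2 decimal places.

PV(dividends) I = 0.31·e^(−0.1000·2/12) = 0.3049
Fair forward F* = (S − I)·e^(rT) = (28.37 − 0.3049)·e^0.050000 = 28.0651 × 1.051271 = 29.5040
Market $29.18 < fair 29.5040: forward underpriced → reverse cash-and-carry (short the stock, invest proceeds at r, pay the dividends, go long the forward).
Profit at T = |F_mkt − F*| = |29.18 − 29.5040| = $0.32 per share

$0.32 per share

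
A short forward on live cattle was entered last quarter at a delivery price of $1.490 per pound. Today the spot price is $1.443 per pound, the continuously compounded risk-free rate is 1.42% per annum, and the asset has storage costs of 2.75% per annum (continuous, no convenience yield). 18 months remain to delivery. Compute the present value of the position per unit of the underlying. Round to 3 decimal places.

Current fair forward for the remaining 18 months: F = S·e^((r + u)·T), (r + u) = 0.0142 + 0.0275 = 0.0417
F = 1.443 · e^(0.0417 × 18/12) = 1.443 × 1.064548 = 1.5361
Value of long forward = (F − K)·e^(−rT) = (1.5361 − 1.490) · e^(−0.0142·18/12)
= 0.0461 × 0.978925 = 0.045
Short position value = −(long value) = -$0.045

-$0.045 per pound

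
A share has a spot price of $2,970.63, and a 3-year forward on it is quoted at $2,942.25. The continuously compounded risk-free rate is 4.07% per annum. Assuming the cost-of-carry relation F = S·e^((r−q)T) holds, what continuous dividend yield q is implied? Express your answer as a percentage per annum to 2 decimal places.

From F = S·e^((r−q)T): (r − q) = ln(F/S)/T
ln(2942.25/2970.63) = ln(0.990446) = -0.009600
(r − q) = -0.009600 / (3) = -0.003200
q = r − ln(F/S)/T = 0.0407 + 0.003200 = 0.043900
q = 4.39%

4.39%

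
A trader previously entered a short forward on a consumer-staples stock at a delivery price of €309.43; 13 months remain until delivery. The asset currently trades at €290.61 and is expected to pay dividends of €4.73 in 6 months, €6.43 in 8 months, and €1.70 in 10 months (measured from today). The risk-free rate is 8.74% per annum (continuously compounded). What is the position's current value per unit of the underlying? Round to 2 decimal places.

PV(remaining dividends) I = 4.73·e^(−0.0874·6/12) + 6.43·e^(−0.0874·8/12) + 1.70·e^(−0.0874·10/12) = 12.1744
Current forward F = (S − I)·e^(rT) = (290.61 − 12.1744)·e^(0.0874·13/12) = 278.4356 × 1.099311 = 306.0873
Value (long) = (F − K)·e^(−rT) = (306.0873 − 309.43) × 0.909661 = -3.0407
Short position value = −(long value) = €3.04

€3.04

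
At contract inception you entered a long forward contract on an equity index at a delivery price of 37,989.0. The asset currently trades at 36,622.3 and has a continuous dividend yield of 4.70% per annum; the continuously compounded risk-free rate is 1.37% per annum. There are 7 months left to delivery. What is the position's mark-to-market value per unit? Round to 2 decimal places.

Current fair forward for the remaining 7 months: F = S·e^((r − q)·T), (r − q) = 0.0137 − 0.0470 = -0.0333
F = 36622.3 · e^(-0.0333 × 7/12) = 36622.3 × 0.98076245 = 35917.7767
Value of long forward = (F − K)·e^(−rT) = (35917.7767 − 37989.0) · e^(−0.0137·7/12)
= -2071.2233 × 0.99204018 = -2054.74

-2054.74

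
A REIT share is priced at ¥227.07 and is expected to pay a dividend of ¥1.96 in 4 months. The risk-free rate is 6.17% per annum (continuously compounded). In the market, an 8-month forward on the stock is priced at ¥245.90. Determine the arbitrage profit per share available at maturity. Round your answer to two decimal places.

PV(dividends) I = 1.96·e^(−0.0617·4/12) = 1.9201
Fair forward F* = (S − I)·e^(rT) = (227.07 − 1.9201)·e^0.041133 = 225.1499 × 1.041991 = 234.6042
Market ¥245.90 > fair 234.6042: forward overpriced → cash-and-carry (borrow at r, buy the stock and collect the dividends, short the forward).
Profit at T = |F_mkt − F*| = |245.90 − 234.6042| = ¥11.30 per share

¥11.30 per share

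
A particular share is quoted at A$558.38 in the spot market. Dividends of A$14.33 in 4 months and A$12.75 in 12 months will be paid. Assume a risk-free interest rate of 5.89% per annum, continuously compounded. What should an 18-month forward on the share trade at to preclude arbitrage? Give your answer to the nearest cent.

PV(dividends) I = 14.33·e^(−0.0589·4/12) + 12.75·e^(−0.0589·12/12)
I = 14.0514 + 12.0207 = 26.0721
F = (S − I)·e^(rT) = (558.38 − 26.0721) · e^(0.0589·18/12)
= 532.3079 · e^0.088350 = 532.3079 × 1.092370 = A$581.48

A$581.48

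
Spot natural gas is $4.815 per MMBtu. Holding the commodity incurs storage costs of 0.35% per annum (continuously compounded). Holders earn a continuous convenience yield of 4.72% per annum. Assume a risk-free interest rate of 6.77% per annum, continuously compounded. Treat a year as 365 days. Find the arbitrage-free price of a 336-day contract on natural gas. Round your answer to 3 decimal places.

Net carry = r + u − y = 0.0677 + 0.0035 − 0.0472 = 0.0240
F = S·e^((r+u−y)T) = 4.815 · e^(0.0240 × 336/365) = 4.815 · e^0.022093
= 4.815 × 1.022339 = $4.923 per MMBtu

$4.923 per MMBtu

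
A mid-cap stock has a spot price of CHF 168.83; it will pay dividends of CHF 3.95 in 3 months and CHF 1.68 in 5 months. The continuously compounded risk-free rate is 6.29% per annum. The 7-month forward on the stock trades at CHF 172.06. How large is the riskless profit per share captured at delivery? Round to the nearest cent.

PV(dividends) I = 3.95·e^(−0.0629·3/12) + 1.68·e^(−0.0629·5/12) = 5.5249
Fair forward F* = (S − I)·e^(rT) = (168.83 − 5.5249)·e^0.036692 = 163.3051 × 1.037373 = 169.4083
Market CHF 172.06 > fair 169.4083: forward overpriced → cash-and-carry (borrow at r, buy the stock and collect the dividends, short the forward).
Profit at T = |F_mkt − F*| = |172.06 − 169.4083| = CHF 2.65 per share

CHF 2.65 per share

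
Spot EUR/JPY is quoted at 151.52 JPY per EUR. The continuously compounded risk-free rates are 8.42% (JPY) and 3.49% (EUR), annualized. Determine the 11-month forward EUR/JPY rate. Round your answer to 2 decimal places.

F = S·e^((r_JPY − r_EUR)T) = 151.52 · e^((0.0842 − 0.0349) × 11/12)
= 151.52 · e^0.045192 = 151.52 × 1.046229
F = 158.52 JPY per EUR

158.52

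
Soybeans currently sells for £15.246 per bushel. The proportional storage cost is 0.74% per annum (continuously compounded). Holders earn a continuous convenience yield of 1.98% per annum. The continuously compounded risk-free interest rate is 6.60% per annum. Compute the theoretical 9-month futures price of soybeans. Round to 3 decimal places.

Net carry = r + u − y = 0.0660 + 0.0074 − 0.0198 = 0.0536
F = S·e^((r+u−y)T) = 15.246 · e^(0.0536 × 9/12) = 15.246 · e^0.040200
= 15.246 × 1.041019 = £15.871 per bushel

£15.871 per bushel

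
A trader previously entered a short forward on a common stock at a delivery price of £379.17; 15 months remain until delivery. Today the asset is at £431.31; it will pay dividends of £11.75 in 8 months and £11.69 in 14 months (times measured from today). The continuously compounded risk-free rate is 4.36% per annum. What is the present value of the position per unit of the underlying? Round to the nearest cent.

PV(remaining dividends) I = 11.75·e^(−0.0436·8/12) + 11.69·e^(−0.0436·14/12) = 22.5236
Current forward F = (S − I)·e^(rT) = (431.31 − 22.5236)·e^(0.0436·15/12) = 408.7864 × 1.056012 = 431.6833
Value (long) = (F − K)·e^(−rT) = (431.6833 − 379.17) × 0.946959 = 49.7279
Short position value = −(long value) = -£49.73

-£49.73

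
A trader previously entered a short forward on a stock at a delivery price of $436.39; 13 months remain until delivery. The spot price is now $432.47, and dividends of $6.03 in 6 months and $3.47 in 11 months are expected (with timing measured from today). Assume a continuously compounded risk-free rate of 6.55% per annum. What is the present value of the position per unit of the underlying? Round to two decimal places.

PV(remaining dividends) I = 6.03·e^(−0.0655·6/12) + 3.47·e^(−0.0655·11/12) = 9.1035
Current forward F = (S − I)·e^(rT) = (432.47 − 9.1035)·e^(0.0655·13/12) = 423.3665 × 1.073536 = 454.4992
Value (long) = (F − K)·e^(−rT) = (454.4992 − 436.39) × 0.931501 = 16.8687
Short position value = −(long value) = -$16.87

-$16.87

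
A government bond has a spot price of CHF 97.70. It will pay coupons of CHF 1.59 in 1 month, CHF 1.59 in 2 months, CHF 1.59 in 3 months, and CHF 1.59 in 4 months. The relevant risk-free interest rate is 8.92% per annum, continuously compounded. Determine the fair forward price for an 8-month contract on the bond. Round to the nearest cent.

CHF 97.06

PV(coupons) I = 1.59·e^(−0.0892·1/12) + 1.59·e^(−0.0892·2/12) + 1.59·e^(−0.0892·3/12) + 1.59·e^(−0.0892·4/12)
I = 1.5782 + 1.5665 + 1.5549 + 1.5434 = 6.2430
F = (S − I)·e^(rT) = (97.70 − 6.2430) · e^(0.0892·8/12)
= 91.4570 · e^0.059467 = 91.4570 × 1.061271 = CHF 97.06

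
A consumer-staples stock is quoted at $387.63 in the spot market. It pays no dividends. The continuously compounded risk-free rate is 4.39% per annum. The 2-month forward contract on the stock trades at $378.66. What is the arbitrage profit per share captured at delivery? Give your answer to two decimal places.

$11.82 per share

Fair forward: F* = S·e^(carry·T), with carry = r = 0.0439
F* = 387.63 · e^(0.0439 × 2/12) = 387.63 · e^0.007317 = 387.63 × 1.007344 = $390.4768
Market $378.66 < fair $390.4768: forward underpriced → reverse cash-and-carry (short spot, go long the forward).
At maturity, profit = |F_mkt − F*| = |378.66 − 390.4768| = $11.82 per share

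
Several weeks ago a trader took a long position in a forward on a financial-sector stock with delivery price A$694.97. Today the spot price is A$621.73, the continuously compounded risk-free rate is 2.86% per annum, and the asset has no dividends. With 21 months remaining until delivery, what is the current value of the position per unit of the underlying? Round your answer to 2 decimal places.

Current fair forward for the remaining 21 months: F = S·e^(r·T), r = 0.0286
F = 621.73 · e^(0.0286 × 21/12) = 621.73 × 1.051324 = 653.6397
Value of long forward = (F − K)·e^(−rT) = (653.6397 − 694.97) · e^(−0.0286·21/12)
= -41.3303 × 0.951182 = -39.31

-A$39.31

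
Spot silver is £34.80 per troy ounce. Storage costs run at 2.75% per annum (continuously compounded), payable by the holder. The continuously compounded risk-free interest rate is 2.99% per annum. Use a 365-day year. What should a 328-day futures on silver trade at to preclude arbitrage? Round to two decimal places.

Net carry = r + u − y = 0.0299 + 0.0275 − 0.0000 = 0.0574
F = S·e^((r+u−y)T) = 34.80 · e^(0.0574 × 328/365) = 34.80 · e^0.051581
= 34.80 × 1.052934 = £36.64 per troy ounce

£36.64 per troy ounce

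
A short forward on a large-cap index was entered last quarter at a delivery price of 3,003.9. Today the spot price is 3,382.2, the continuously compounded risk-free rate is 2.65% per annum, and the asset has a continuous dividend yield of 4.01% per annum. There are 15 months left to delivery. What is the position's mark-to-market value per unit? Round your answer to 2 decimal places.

Current fair forward for the remaining 15 months: F = S·e^((r − q)·T), (r − q) = 0.0265 − 0.0401 = -0.0136
F = 3382.2 · e^(-0.0136 × 15/12) = 3382.2 × 0.98314368 = 3325.1886
Value of long forward = (F − K)·e^(−rT) = (3325.1886 − 3003.9) · e^(−0.0265·15/12)
= 321.2886 × 0.96741762 = 310.82
Short position value = −(long value) = -310.82

-310.82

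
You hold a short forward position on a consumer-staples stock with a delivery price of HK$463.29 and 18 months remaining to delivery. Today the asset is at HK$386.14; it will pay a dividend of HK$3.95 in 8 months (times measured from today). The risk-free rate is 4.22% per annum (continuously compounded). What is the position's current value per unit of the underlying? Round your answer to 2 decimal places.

HK$52.57

PV(remaining dividends) I = 3.95·e^(−0.0422·8/12) = 3.8404
Current forward F = (S − I)·e^(rT) = (386.14 − 3.8404)·e^(0.0422·18/12) = 382.2996 × 1.065346 = 407.2813
Value (long) = (F − K)·e^(−rT) = (407.2813 − 463.29) × 0.938662 = -52.5732
Short position value = −(long value) = HK$52.57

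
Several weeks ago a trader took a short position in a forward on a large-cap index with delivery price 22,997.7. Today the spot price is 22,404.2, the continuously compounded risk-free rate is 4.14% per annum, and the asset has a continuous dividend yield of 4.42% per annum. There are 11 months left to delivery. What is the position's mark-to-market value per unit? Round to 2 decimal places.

626.69

Current fair forward for the remaining 11 months: F = S·e^((r − q)·T), (r − q) = 0.0414 − 0.0442 = -0.0028
F = 22404.2 · e^(-0.0028 × 11/12) = 22404.2 × 0.99743662 = 22346.7695
Value of long forward = (F − K)·e^(−rT) = (22346.7695 − 22997.7) · e^(−0.0414·11/12)
= -650.9305 × 0.96276108 = -626.69
Short position value = −(long value) = 626.69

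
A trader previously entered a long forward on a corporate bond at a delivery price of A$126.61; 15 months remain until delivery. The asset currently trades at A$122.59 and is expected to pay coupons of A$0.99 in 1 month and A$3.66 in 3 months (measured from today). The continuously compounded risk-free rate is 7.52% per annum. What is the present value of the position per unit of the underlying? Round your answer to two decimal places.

PV(remaining coupons) I = 0.99·e^(−0.0752·1/12) + 3.66·e^(−0.0752·3/12) = 4.5757
Current forward F = (S − I)·e^(rT) = (122.59 − 4.5757)·e^(0.0752·15/12) = 118.0143 × 1.098560 = 129.6458
Value (long) = (F − K)·e^(−rT) = (129.6458 − 126.61) × 0.910283 = 2.7634
Value = A$2.76

A$2.76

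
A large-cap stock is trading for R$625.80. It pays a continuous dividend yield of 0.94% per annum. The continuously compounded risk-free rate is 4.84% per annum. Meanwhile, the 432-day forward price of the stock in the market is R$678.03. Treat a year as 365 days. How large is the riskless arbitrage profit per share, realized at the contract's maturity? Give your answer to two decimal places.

Fair forward: F* = S·e^(carry·T), with carry = (r − q) = 0.0484 − 0.0094 = 0.0390
F* = 625.80 · e^(0.0390 × 432/365) = 625.80 · e^0.046159 = 625.80 × 1.047241 = R$655.3634
Market R$678.03 > fair R$655.3634: forward overpriced → cash-and-carry (buy spot, short the forward).
At maturity, profit = |F_mkt − F*| = |678.03 − 655.3634| = R$22.67 per share

R$22.67 per share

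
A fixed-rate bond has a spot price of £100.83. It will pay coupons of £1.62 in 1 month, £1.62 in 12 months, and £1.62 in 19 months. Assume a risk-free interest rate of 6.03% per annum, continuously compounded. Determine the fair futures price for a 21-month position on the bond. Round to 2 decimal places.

PV(coupons) I = 1.62·e^(−0.0603·1/12) + 1.62·e^(−0.0603·12/12) + 1.62·e^(−0.0603·19/12)
I = 1.6119 + 1.5252 + 1.4725 = 4.6096
F = (S − I)·e^(rT) = (100.83 − 4.6096) · e^(0.0603·21/12)
= 96.2204 · e^0.105525 = 96.2204 × 1.111294 = £106.93

£106.93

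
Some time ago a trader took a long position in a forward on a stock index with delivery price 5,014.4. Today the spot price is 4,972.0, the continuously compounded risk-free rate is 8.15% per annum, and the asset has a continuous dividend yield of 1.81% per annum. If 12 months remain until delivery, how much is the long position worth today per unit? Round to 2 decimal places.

260.88

Current fair forward for the remaining 12 months: F = S·e^((r − q)·T), (r − q) = 0.0815 − 0.0181 = 0.0634
F = 4972.0 · e^(0.0634 × 12/12) = 4972.0 × 1.06545294 = 5297.4320
Value of long forward = (F − K)·e^(−rT) = (5297.4320 − 5014.4) · e^(−0.0815·12/12)
= 283.0320 × 0.92173271 = 260.88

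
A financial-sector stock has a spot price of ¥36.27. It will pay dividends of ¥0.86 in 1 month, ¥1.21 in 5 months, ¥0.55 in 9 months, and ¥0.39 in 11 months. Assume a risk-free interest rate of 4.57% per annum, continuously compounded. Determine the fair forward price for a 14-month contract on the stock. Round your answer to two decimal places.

PV(dividends) I = 0.86·e^(−0.0457·1/12) + 1.21·e^(−0.0457·5/12) + 0.55·e^(−0.0457·9/12) + 0.39·e^(−0.0457·11/12)
I = 0.8567 + 1.1872 + 0.5315 + 0.3740 = 2.9494
F = (S − I)·e^(rT) = (36.27 − 2.9494) · e^(0.0457·14/12)
= 33.3206 · e^0.053317 = 33.3206 × 1.054764 = ¥35.15

¥35.15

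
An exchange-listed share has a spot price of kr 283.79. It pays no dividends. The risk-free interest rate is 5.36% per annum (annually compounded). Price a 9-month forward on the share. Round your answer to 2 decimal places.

F = S · (1+r)^T
= 283.79 × 1.039936
F = kr 295.12

kr 295.12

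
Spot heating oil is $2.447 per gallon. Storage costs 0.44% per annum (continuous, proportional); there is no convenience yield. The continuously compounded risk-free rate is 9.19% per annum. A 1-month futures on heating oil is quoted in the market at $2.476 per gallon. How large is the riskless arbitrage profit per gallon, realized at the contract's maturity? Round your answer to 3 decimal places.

Fair futures: F* = S·e^(carry·T), with carry = (r + u) = 0.0919 + 0.0044 = 0.0963
F* = 2.447 · e^(0.0963 × 1/12) = 2.447 · e^0.008025 = 2.447 × 1.008057 = $2.4667
Market $2.476 > fair $2.4667: forward overpriced → cash-and-carry (buy spot, short the forward).
At maturity, profit = |F_mkt − F*| = |2.476 − 2.4667| = $0.009 per gallon

$0.009 per gallon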